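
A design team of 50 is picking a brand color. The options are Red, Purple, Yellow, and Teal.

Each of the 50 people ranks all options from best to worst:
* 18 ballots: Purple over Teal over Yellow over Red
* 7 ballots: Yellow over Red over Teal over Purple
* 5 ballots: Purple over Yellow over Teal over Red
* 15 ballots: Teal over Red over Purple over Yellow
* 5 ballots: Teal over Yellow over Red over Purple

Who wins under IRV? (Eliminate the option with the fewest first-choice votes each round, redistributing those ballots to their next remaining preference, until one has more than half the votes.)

Round 1: Red 0, Purple 23, Yellow 7, Teal 20. Red eliminated.
Round 2: Purple 23, Yellow 7, Teal 20. Yellow eliminated.
Round 3: Purple 23, Teal 27. Teal has a majority (≥26).

Teal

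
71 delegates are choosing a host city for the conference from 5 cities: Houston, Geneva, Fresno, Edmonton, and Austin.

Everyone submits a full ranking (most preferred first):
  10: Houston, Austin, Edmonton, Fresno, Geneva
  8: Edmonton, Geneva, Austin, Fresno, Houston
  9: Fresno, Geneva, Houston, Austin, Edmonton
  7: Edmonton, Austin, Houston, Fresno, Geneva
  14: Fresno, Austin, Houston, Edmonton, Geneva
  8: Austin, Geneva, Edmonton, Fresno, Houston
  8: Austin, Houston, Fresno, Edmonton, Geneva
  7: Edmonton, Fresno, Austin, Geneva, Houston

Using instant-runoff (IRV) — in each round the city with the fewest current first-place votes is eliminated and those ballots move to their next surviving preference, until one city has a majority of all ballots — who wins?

Round 1: Houston 10, Geneva 0, Fresno 23, Edmonton 22, Austin 16. Geneva eliminated.
Round 2: Houston 10, Fresno 23, Edmonton 22, Austin 16. Houston eliminated.
Round 3: Fresno 23, Edmonton 22, Austin 26. Edmonton eliminated.
Round 4: Fresno 30, Austin 41. Austin has a majority (≥36).

Austin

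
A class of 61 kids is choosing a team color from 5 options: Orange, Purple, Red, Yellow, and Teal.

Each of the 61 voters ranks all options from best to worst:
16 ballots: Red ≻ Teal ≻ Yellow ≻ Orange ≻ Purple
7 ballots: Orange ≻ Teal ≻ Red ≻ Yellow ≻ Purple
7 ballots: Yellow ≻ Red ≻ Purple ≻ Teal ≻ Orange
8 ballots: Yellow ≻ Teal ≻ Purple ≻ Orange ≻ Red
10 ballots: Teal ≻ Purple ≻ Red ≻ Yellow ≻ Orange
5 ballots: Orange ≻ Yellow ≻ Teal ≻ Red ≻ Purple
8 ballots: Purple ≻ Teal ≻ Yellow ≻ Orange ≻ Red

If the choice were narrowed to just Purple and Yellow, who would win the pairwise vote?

Yellow

Purple is ranked above Yellow on 18 ballots; Yellow above Purple on 43.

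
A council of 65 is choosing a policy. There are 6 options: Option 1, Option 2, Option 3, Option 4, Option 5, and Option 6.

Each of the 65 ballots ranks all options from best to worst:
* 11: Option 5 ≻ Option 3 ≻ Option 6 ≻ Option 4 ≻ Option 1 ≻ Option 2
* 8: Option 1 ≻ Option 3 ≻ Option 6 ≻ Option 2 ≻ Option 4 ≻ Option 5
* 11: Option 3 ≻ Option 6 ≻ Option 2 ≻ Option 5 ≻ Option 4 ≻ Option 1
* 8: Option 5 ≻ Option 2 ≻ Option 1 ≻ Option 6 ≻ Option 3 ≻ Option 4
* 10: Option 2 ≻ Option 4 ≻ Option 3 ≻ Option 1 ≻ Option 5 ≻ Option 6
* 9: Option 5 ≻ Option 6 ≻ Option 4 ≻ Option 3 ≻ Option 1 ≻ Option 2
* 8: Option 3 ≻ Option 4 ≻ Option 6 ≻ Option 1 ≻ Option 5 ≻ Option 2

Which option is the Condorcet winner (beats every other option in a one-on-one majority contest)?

Option 3

Option 3 vs Option 1: 49–16
Option 3 vs Option 2: 47–18
Option 3 vs Option 4: 46–19
Option 3 vs Option 5: 37–28
Option 3 vs Option 6: 48–17
Option 3 beats every other option.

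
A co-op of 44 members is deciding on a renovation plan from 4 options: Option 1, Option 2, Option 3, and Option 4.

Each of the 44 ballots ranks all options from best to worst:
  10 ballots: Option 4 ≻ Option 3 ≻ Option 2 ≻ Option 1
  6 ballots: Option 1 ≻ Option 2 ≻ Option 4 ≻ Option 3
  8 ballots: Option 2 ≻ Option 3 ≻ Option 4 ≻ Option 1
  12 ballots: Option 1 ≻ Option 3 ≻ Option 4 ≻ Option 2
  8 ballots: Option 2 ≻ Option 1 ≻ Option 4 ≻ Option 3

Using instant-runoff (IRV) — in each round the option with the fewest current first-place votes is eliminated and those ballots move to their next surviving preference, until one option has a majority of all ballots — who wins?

Round 1: Option 1 18, Option 2 16, Option 3 0, Option 4 10. Option 3 eliminated.
Round 2: Option 1 18, Option 2 16, Option 4 10. Option 4 eliminated.
Round 3: Option 1 18, Option 2 26. Option 2 has a majority (≥23).

Option 2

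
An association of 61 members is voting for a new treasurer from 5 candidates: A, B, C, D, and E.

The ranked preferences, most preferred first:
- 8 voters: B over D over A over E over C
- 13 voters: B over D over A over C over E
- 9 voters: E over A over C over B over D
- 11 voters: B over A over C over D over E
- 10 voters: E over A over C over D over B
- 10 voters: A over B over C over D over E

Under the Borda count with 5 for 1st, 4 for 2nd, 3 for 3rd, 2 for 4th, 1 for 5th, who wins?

A: 8×3 + 13×3 + 9×4 + 11×4 + 10×4 + 10×5 = 233
B: 8×5 + 13×5 + 9×2 + 11×5 + 10×1 + 10×4 = 228
C: 8×1 + 13×2 + 9×3 + 11×3 + 10×3 + 10×3 = 154
D: 8×4 + 13×4 + 9×1 + 11×2 + 10×2 + 10×2 = 155
E: 8×2 + 13×1 + 9×5 + 11×1 + 10×5 + 10×1 = 145

A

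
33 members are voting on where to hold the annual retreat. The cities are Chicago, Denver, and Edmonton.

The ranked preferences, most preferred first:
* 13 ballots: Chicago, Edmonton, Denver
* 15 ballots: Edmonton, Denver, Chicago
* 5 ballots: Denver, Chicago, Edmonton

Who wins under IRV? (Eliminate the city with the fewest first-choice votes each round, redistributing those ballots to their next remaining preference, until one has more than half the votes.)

Chicago

Round 1: Chicago 13, Denver 5, Edmonton 15. Denver eliminated.
Round 2: Chicago 18, Edmonton 15. Chicago has a majority (≥17).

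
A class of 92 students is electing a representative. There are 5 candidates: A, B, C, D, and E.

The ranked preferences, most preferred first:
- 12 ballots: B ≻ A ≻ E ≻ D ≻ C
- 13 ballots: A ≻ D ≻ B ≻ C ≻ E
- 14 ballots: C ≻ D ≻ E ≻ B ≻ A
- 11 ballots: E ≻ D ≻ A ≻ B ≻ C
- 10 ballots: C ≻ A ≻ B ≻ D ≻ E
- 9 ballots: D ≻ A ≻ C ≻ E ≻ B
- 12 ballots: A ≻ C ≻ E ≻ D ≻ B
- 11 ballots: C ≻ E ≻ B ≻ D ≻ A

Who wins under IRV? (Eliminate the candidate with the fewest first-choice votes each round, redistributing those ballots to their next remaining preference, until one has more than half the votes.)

Round 1: A 25, B 12, C 35, D 9, E 11. D eliminated.
Round 2: A 34, B 12, C 35, E 11. E eliminated.
Round 3: A 45, B 12, C 35. B eliminated.
Round 4: A 57, C 35. A has a majority (≥47).

A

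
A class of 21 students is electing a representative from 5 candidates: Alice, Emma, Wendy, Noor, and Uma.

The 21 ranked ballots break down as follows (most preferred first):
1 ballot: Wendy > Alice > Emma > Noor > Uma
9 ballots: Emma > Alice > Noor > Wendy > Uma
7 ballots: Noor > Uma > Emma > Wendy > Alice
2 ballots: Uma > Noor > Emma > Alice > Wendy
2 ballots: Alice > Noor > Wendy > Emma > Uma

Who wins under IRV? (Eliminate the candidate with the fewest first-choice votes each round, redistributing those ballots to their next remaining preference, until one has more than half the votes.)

Round 1: Alice 2, Emma 9, Wendy 1, Noor 7, Uma 2. Wendy eliminated.
Round 2: Alice 3, Emma 9, Noor 7, Uma 2. Uma eliminated.
Round 3: Alice 3, Emma 9, Noor 9. Alice eliminated.
Round 4: Emma 10, Noor 11. Noor has a majority (≥11).

Noor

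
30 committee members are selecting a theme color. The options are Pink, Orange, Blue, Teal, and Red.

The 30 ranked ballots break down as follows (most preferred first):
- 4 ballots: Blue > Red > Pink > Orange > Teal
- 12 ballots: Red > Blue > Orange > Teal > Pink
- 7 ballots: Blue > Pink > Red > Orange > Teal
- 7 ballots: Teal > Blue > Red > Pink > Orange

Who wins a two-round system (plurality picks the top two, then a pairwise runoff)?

Blue

Round 1 first-place votes: Pink 0, Orange 0, Blue 11, Teal 7, Red 12. Red and Blue advance.
Runoff: Red is ranked above Blue on 12 ballots, Blue above Red on 18.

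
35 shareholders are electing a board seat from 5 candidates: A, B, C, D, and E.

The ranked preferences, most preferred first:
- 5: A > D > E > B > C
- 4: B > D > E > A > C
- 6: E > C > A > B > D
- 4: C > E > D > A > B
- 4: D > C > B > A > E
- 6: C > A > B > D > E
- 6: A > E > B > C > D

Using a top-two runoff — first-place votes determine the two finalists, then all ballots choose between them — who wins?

C

Round 1 first-place votes: A 11, B 4, C 10, D 4, E 6. A and C advance.
Runoff: A is ranked above C on 15 ballots, C above A on 20.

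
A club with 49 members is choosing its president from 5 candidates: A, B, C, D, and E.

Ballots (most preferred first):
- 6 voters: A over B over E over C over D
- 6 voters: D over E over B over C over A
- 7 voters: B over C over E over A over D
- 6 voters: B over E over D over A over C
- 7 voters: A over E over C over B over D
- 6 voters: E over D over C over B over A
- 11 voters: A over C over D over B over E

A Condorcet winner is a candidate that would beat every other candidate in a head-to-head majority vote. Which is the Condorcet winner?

B

B vs A: 25–24
B vs C: 25–24
B vs D: 26–23
B vs E: 30–19
B beats every other candidate.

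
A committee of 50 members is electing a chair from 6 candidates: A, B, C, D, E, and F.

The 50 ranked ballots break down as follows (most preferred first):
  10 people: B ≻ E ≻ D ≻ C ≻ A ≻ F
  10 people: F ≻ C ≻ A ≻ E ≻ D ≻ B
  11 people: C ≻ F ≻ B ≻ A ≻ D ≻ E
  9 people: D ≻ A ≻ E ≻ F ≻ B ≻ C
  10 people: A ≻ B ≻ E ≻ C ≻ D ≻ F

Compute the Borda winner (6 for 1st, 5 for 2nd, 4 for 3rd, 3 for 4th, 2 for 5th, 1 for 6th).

A

A: 10×2 + 10×4 + 11×3 + 9×5 + 10×6 = 198
B: 10×6 + 10×1 + 11×4 + 9×2 + 10×5 = 182
C: 10×3 + 10×5 + 11×6 + 9×1 + 10×3 = 185
D: 10×4 + 10×2 + 11×2 + 9×6 + 10×2 = 156
E: 10×5 + 10×3 + 11×1 + 9×4 + 10×4 = 167
F: 10×1 + 10×6 + 11×5 + 9×3 + 10×1 = 162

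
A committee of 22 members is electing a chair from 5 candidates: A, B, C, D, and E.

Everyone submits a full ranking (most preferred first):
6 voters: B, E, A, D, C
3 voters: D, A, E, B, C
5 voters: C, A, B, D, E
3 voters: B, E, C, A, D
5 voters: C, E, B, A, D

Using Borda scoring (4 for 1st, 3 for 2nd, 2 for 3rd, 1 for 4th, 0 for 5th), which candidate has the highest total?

A: 6×2 + 3×3 + 5×3 + 3×1 + 5×1 = 44
B: 6×4 + 3×1 + 5×2 + 3×4 + 5×2 = 59
C: 6×0 + 3×0 + 5×4 + 3×2 + 5×4 = 46
D: 6×1 + 3×4 + 5×1 + 3×0 + 5×0 = 23
E: 6×3 + 3×2 + 5×0 + 3×3 + 5×3 = 48

B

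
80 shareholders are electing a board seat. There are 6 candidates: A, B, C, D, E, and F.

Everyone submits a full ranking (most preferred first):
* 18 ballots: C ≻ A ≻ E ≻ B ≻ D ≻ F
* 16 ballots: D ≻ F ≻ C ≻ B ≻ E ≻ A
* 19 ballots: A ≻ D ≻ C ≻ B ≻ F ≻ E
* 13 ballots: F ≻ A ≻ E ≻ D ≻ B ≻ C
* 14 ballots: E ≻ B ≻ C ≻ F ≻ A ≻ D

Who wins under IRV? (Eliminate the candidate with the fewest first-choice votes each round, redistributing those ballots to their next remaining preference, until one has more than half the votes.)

C

Round 1: A 19, B 0, C 18, D 16, E 14, F 13. B eliminated.
Round 2: A 19, C 18, D 16, E 14, F 13. F eliminated.
Round 3: A 32, C 18, D 16, E 14. E eliminated.
Round 4: A 32, C 32, D 16. D eliminated.
Round 5: A 32, C 48. C has a majority (≥41).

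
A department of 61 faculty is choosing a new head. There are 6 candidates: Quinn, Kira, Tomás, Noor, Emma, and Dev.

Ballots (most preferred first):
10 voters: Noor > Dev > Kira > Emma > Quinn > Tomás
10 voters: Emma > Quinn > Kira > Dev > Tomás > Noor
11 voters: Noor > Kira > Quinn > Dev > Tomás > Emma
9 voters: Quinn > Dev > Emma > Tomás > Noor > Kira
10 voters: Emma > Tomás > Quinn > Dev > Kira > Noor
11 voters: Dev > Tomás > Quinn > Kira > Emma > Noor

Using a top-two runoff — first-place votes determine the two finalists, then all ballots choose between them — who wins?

Emma

Round 1 first-place votes: Quinn 9, Kira 0, Tomás 0, Noor 21, Emma 20, Dev 11. Noor and Emma advance.
Runoff: Noor is ranked above Emma on 21 ballots, Emma above Noor on 40.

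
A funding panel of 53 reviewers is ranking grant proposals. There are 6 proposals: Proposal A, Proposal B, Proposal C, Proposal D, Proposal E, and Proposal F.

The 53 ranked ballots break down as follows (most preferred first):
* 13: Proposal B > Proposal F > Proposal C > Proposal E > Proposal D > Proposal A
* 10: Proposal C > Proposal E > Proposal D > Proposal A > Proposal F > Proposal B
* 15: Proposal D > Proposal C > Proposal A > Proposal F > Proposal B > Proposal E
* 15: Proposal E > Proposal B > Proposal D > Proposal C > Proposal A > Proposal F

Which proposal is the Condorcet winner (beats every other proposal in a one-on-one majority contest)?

Proposal B

Proposal B vs Proposal A: 28–25
Proposal B vs Proposal C: 28–25
Proposal B vs Proposal D: 28–25
Proposal B vs Proposal E: 28–25
Proposal B vs Proposal F: 28–25
Proposal B beats every other proposal.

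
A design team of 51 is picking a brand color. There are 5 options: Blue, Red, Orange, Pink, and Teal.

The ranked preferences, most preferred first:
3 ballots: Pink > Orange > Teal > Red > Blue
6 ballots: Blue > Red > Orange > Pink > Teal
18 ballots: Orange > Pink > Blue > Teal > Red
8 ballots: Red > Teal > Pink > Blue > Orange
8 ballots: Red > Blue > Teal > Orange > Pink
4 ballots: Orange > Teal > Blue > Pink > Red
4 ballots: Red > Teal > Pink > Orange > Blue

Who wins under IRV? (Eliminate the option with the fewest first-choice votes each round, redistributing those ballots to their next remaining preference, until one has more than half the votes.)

Round 1: Blue 6, Red 20, Orange 22, Pink 3, Teal 0. Teal eliminated.
Round 2: Blue 6, Red 20, Orange 22, Pink 3. Pink eliminated.
Round 3: Blue 6, Red 20, Orange 25. Blue eliminated.
Round 4: Red 26, Orange 25. Red has a majority (≥26).

Red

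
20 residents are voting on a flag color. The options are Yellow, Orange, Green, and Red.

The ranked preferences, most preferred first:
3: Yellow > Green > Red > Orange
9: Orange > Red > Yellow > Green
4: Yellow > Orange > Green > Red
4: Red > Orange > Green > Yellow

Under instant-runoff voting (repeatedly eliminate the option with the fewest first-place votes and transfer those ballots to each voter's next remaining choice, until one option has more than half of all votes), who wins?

Round 1: Yellow 7, Orange 9, Green 0, Red 4. Green eliminated.
Round 2: Yellow 7, Orange 9, Red 4. Red eliminated.
Round 3: Yellow 7, Orange 13. Orange has a majority (≥11).

Orange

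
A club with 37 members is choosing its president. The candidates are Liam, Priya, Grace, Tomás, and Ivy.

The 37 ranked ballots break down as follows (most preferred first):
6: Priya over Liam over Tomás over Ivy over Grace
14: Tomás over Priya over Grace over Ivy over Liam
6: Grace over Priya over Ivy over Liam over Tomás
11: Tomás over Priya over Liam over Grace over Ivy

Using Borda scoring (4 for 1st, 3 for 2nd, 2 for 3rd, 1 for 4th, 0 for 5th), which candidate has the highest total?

Priya

Liam: 6×3 + 14×0 + 6×1 + 11×2 = 46
Priya: 6×4 + 14×3 + 6×3 + 11×3 = 117
Grace: 6×0 + 14×2 + 6×4 + 11×1 = 63
Tomás: 6×2 + 14×4 + 6×0 + 11×4 = 112
Ivy: 6×1 + 14×1 + 6×2 + 11×0 = 32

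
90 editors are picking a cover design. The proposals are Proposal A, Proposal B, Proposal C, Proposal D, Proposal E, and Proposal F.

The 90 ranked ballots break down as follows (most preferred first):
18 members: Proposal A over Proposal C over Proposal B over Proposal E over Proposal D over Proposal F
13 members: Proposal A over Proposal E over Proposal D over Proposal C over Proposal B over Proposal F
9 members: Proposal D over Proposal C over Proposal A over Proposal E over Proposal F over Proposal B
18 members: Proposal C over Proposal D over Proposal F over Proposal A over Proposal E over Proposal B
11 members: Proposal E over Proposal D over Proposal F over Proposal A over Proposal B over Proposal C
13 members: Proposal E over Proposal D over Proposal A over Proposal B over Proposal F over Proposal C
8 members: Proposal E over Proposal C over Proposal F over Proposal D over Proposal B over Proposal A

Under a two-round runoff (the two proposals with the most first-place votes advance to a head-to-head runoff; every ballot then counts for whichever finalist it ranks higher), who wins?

Round 1 first-place votes: Proposal A 31, Proposal B 0, Proposal C 18, Proposal D 9, Proposal E 32, Proposal F 0. Proposal E and Proposal A advance.
Runoff: Proposal E is ranked above Proposal A on 32 ballots, Proposal A above Proposal E on 58.

Proposal A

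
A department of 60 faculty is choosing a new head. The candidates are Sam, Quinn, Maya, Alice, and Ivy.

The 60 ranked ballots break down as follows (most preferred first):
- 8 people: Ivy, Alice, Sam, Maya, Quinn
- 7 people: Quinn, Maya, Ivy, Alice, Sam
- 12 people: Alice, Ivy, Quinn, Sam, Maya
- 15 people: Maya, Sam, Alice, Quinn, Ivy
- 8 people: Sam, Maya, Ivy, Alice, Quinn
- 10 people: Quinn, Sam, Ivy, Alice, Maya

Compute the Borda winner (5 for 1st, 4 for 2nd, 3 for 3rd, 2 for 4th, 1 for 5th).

Sam

Sam: 8×3 + 7×1 + 12×2 + 15×4 + 8×5 + 10×4 = 195
Quinn: 8×1 + 7×5 + 12×3 + 15×2 + 8×1 + 10×5 = 167
Maya: 8×2 + 7×4 + 12×1 + 15×5 + 8×4 + 10×1 = 173
Alice: 8×4 + 7×2 + 12×5 + 15×3 + 8×2 + 10×2 = 187
Ivy: 8×5 + 7×3 + 12×4 + 15×1 + 8×3 + 10×3 = 178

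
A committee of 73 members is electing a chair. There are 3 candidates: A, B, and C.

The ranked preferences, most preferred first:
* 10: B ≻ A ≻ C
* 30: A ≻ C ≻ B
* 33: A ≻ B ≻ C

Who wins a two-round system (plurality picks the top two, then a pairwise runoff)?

A

Round 1 first-place votes: A 63, B 10, C 0. A and B advance.
Runoff: A is ranked above B on 63 ballots, B above A on 10.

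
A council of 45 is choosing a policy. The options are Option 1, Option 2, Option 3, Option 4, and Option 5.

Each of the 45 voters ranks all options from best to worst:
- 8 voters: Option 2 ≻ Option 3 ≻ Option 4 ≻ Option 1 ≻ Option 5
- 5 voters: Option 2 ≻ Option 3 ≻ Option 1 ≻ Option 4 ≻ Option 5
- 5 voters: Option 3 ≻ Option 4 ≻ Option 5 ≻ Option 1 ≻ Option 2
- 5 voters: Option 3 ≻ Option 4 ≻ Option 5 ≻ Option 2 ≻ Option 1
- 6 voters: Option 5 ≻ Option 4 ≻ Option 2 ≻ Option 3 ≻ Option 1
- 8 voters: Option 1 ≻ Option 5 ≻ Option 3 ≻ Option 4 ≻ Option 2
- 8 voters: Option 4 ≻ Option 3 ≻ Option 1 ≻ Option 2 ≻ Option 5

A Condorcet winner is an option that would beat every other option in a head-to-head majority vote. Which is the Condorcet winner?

Option 3 vs Option 1: 37–8
Option 3 vs Option 2: 26–19
Option 3 vs Option 4: 31–14
Option 3 vs Option 5: 31–14
Option 3 beats every other option.

Option 3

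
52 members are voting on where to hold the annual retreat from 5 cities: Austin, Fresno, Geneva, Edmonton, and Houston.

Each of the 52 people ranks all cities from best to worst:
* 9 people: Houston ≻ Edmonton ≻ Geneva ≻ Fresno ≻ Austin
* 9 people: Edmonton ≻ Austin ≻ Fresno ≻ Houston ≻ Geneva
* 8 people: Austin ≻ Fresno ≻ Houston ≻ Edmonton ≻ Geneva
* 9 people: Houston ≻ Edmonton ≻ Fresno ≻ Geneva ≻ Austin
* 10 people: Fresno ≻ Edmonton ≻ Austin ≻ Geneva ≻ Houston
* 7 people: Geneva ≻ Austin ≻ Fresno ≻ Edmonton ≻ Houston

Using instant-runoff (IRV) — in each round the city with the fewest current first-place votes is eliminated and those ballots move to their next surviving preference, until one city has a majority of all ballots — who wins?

Round 1: Austin 8, Fresno 10, Geneva 7, Edmonton 9, Houston 18. Geneva eliminated.
Round 2: Austin 15, Fresno 10, Edmonton 9, Houston 18. Edmonton eliminated.
Round 3: Austin 24, Fresno 10, Houston 18. Fresno eliminated.
Round 4: Austin 34, Houston 18. Austin has a majority (≥27).

Austin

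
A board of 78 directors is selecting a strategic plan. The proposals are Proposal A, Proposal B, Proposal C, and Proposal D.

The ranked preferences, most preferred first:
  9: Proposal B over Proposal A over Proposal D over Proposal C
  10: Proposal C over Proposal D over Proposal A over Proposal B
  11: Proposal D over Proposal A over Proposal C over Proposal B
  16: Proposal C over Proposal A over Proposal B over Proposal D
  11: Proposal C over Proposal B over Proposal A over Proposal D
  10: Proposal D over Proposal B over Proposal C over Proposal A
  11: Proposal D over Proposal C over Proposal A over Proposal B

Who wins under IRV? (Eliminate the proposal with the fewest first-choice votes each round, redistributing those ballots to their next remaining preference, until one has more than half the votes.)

Round 1: Proposal A 0, Proposal B 9, Proposal C 37, Proposal D 32. Proposal A eliminated.
Round 2: Proposal B 9, Proposal C 37, Proposal D 32. Proposal B eliminated.
Round 3: Proposal C 37, Proposal D 41. Proposal D has a majority (≥40).

Proposal D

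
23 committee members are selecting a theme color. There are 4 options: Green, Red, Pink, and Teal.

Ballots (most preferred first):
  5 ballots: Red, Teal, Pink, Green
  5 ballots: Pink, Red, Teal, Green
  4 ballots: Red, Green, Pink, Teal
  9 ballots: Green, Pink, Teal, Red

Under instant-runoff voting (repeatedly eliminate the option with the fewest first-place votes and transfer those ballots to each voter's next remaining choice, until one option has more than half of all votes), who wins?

Round 1: Green 9, Red 9, Pink 5, Teal 0. Teal eliminated.
Round 2: Green 9, Red 9, Pink 5. Pink eliminated.
Round 3: Green 9, Red 14. Red has a majority (≥12).

Red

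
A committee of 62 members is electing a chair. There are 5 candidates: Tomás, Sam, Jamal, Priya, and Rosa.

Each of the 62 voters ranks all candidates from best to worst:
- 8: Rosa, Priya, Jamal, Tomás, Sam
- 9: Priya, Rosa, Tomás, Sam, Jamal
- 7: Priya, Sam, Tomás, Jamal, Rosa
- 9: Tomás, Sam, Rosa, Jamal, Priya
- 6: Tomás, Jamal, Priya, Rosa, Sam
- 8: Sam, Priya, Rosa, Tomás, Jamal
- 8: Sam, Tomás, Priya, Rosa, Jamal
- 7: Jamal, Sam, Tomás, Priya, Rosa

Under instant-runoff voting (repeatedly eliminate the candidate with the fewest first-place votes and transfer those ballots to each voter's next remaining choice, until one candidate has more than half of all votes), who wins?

Sam

Round 1: Tomás 15, Sam 16, Jamal 7, Priya 16, Rosa 8. Jamal eliminated.
Round 2: Tomás 15, Sam 23, Priya 16, Rosa 8. Rosa eliminated.
Round 3: Tomás 15, Sam 23, Priya 24. Tomás eliminated.
Round 4: Sam 32, Priya 30. Sam has a majority (≥32).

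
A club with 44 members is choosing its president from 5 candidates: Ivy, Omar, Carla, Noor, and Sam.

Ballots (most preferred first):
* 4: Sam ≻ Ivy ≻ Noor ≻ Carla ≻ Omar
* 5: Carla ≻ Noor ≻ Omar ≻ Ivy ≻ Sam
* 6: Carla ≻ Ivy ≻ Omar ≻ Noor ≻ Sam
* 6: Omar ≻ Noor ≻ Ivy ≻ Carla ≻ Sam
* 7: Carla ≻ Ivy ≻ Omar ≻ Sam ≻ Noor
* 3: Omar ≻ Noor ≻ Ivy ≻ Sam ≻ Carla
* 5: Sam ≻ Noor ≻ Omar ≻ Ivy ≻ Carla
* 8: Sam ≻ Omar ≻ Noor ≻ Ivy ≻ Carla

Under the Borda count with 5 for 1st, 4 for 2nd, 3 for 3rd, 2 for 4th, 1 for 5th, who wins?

Omar

Ivy: 4×4 + 5×2 + 6×4 + 6×3 + 7×4 + 3×3 + 5×2 + 8×2 = 131
Omar: 4×1 + 5×3 + 6×3 + 6×5 + 7×3 + 3×5 + 5×3 + 8×4 = 150
Carla: 4×2 + 5×5 + 6×5 + 6×2 + 7×5 + 3×1 + 5×1 + 8×1 = 126
Noor: 4×3 + 5×4 + 6×2 + 6×4 + 7×1 + 3×4 + 5×4 + 8×3 = 131
Sam: 4×5 + 5×1 + 6×1 + 6×1 + 7×2 + 3×2 + 5×5 + 8×5 = 122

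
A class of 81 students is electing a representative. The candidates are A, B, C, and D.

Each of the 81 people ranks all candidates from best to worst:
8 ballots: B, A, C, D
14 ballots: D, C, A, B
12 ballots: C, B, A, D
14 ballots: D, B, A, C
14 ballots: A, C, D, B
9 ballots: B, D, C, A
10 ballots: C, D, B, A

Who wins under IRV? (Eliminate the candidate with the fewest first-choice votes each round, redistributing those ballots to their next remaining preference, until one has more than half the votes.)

C

Round 1: A 14, B 17, C 22, D 28. A eliminated.
Round 2: B 17, C 36, D 28. B eliminated.
Round 3: C 44, D 37. C has a majority (≥41).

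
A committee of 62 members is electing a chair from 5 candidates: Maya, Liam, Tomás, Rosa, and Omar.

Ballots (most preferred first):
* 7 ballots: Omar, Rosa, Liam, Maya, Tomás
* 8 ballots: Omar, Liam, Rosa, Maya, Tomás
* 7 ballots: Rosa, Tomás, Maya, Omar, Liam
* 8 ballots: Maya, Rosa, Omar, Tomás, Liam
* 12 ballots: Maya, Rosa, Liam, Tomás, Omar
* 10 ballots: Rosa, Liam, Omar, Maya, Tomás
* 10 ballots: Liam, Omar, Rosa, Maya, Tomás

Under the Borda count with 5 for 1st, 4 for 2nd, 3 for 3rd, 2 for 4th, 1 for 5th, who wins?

Maya: 7×2 + 8×2 + 7×3 + 8×5 + 12×5 + 10×2 + 10×2 = 191
Liam: 7×3 + 8×4 + 7×1 + 8×1 + 12×3 + 10×4 + 10×5 = 194
Tomás: 7×1 + 8×1 + 7×4 + 8×2 + 12×2 + 10×1 + 10×1 = 103
Rosa: 7×4 + 8×3 + 7×5 + 8×4 + 12×4 + 10×5 + 10×3 = 247
Omar: 7×5 + 8×5 + 7×2 + 8×3 + 12×1 + 10×3 + 10×4 = 195

Rosa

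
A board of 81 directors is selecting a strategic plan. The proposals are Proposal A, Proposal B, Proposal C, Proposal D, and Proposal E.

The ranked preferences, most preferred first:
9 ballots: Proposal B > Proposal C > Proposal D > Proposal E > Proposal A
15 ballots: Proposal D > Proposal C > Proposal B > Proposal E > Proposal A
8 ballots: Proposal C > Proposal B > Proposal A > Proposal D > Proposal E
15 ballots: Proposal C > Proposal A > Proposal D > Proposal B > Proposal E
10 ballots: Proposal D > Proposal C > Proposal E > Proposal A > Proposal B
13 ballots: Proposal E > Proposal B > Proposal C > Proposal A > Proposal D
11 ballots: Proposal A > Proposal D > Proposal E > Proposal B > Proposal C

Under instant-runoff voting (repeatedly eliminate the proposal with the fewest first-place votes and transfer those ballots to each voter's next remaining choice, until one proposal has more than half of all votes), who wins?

Round 1: Proposal A 11, Proposal B 9, Proposal C 23, Proposal D 25, Proposal E 13. Proposal B eliminated.
Round 2: Proposal A 11, Proposal C 32, Proposal D 25, Proposal E 13. Proposal A eliminated.
Round 3: Proposal C 32, Proposal D 36, Proposal E 13. Proposal E eliminated.
Round 4: Proposal C 45, Proposal D 36. Proposal C has a majority (≥41).

Proposal C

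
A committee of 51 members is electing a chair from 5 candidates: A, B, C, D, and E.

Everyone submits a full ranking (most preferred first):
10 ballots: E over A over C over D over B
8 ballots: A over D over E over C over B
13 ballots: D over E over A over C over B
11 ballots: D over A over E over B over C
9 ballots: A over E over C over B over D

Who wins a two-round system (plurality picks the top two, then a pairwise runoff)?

Round 1 first-place votes: A 17, B 0, C 0, D 24, E 10. D and A advance.
Runoff: D is ranked above A on 24 ballots, A above D on 27.

A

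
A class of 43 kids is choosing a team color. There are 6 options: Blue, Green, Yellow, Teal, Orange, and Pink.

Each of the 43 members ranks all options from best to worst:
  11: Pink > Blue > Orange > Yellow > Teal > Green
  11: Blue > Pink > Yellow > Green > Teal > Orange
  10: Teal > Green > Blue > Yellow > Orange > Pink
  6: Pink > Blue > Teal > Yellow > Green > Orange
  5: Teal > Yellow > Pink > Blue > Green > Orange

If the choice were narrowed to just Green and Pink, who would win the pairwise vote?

Pink

Green is ranked above Pink on 10 ballots; Pink above Green on 33.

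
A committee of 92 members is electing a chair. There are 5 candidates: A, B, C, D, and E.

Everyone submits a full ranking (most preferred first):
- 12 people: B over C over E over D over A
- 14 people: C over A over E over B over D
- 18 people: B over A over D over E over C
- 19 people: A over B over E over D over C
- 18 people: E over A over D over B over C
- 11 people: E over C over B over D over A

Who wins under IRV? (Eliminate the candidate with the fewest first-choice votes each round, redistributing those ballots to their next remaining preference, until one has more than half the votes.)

Round 1: A 19, B 30, C 14, D 0, E 29. D eliminated.
Round 2: A 19, B 30, C 14, E 29. C eliminated.
Round 3: A 33, B 30, E 29. E eliminated.
Round 4: A 51, B 41. A has a majority (≥47).

A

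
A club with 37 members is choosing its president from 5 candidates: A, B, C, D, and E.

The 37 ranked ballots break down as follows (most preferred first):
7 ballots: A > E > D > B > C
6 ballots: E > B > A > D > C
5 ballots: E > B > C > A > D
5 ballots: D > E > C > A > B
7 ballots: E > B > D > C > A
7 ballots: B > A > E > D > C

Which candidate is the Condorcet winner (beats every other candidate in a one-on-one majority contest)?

E vs A: 23–14
E vs B: 30–7
E vs C: 37–0
E vs D: 32–5
E beats every other candidate.

E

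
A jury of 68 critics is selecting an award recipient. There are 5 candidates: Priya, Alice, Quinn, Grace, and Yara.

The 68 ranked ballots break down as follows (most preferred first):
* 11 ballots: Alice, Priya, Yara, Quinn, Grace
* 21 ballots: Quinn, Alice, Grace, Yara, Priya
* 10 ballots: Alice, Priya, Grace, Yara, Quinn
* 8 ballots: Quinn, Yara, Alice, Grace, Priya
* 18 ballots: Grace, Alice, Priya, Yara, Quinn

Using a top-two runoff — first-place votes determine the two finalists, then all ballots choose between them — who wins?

Round 1 first-place votes: Priya 0, Alice 21, Quinn 29, Grace 18, Yara 0. Quinn and Alice advance.
Runoff: Quinn is ranked above Alice on 29 ballots, Alice above Quinn on 39.

Alice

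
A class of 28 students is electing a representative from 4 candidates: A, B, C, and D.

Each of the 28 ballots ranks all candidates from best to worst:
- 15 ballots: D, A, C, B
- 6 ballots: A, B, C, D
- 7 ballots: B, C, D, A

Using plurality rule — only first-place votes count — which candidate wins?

First-place votes: A 6, B 7, C 0, D 15.

D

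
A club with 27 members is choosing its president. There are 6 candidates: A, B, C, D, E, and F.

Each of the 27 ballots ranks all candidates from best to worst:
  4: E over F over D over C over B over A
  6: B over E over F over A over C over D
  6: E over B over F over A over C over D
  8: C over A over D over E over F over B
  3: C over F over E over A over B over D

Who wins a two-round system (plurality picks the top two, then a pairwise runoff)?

Round 1 first-place votes: A 0, B 6, C 11, D 0, E 10, F 0. C and E advance.
Runoff: C is ranked above E on 11 ballots, E above C on 16.

E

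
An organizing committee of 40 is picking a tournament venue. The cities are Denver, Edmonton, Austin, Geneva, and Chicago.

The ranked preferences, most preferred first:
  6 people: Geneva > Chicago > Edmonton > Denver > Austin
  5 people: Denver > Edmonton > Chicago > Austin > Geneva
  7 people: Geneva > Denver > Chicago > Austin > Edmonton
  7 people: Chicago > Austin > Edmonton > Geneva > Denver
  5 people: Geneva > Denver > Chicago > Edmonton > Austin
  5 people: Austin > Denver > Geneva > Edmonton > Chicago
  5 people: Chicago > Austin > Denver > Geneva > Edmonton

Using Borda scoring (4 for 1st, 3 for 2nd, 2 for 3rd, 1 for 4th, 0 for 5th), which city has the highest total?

Chicago

Denver: 6×1 + 5×4 + 7×3 + 7×0 + 5×3 + 5×3 + 5×2 = 87
Edmonton: 6×2 + 5×3 + 7×0 + 7×2 + 5×1 + 5×1 + 5×0 = 51
Austin: 6×0 + 5×1 + 7×1 + 7×3 + 5×0 + 5×4 + 5×3 = 68
Geneva: 6×4 + 5×0 + 7×4 + 7×1 + 5×4 + 5×2 + 5×1 = 94
Chicago: 6×3 + 5×2 + 7×2 + 7×4 + 5×2 + 5×0 + 5×4 = 100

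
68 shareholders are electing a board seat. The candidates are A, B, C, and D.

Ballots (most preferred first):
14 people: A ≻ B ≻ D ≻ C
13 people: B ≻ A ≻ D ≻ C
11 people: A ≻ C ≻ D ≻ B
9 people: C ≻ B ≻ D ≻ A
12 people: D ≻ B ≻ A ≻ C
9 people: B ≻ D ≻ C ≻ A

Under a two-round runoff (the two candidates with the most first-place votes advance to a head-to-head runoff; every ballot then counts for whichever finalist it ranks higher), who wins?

Round 1 first-place votes: A 25, B 22, C 9, D 12. A and B advance.
Runoff: A is ranked above B on 25 ballots, B above A on 43.

B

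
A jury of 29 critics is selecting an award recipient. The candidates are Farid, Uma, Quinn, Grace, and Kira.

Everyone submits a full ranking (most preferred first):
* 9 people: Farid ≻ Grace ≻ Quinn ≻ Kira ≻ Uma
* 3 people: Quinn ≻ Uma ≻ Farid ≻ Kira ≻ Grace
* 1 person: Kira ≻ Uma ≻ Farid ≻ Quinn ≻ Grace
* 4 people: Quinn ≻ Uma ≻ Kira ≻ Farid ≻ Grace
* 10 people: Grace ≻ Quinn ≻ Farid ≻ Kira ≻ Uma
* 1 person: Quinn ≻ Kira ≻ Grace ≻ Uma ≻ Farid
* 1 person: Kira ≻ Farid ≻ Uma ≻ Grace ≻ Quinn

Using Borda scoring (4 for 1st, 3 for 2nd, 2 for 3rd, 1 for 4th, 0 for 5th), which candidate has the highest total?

Farid: 9×4 + 3×2 + 1×2 + 4×1 + 10×2 + 1×0 + 1×3 = 71
Uma: 9×0 + 3×3 + 1×3 + 4×3 + 10×0 + 1×1 + 1×2 = 27
Quinn: 9×2 + 3×4 + 1×1 + 4×4 + 10×3 + 1×4 + 1×0 = 81
Grace: 9×3 + 3×0 + 1×0 + 4×0 + 10×4 + 1×2 + 1×1 = 70
Kira: 9×1 + 3×1 + 1×4 + 4×2 + 10×1 + 1×3 + 1×4 = 41

Quinn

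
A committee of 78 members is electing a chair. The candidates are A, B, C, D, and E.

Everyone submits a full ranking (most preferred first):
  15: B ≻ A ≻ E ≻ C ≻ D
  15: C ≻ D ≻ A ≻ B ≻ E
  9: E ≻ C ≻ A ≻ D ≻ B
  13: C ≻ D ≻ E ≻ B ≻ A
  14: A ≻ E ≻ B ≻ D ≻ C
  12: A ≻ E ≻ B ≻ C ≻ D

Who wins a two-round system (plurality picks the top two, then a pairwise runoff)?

A

Round 1 first-place votes: A 26, B 15, C 28, D 0, E 9. C and A advance.
Runoff: C is ranked above A on 37 ballots, A above C on 41.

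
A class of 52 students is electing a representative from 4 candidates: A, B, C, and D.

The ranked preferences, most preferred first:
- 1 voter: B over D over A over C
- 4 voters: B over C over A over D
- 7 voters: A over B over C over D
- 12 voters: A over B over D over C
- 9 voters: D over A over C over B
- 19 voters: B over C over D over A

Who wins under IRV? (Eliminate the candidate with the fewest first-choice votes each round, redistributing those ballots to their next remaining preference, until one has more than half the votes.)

A

Round 1: A 19, B 24, C 0, D 9. C eliminated.
Round 2: A 19, B 24, D 9. D eliminated.
Round 3: A 28, B 24. A has a majority (≥27).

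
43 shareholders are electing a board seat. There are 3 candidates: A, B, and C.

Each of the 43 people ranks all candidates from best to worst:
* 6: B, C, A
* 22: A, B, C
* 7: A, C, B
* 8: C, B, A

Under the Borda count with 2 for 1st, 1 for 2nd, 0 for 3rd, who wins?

A: 6×0 + 22×2 + 7×2 + 8×0 = 58
B: 6×2 + 22×1 + 7×0 + 8×1 = 42
C: 6×1 + 22×0 + 7×1 + 8×2 = 29

A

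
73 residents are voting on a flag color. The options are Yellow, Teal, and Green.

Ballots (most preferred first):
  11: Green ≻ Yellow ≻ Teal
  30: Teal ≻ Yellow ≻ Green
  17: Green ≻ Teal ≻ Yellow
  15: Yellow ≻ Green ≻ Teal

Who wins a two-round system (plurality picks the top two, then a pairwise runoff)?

Green

Round 1 first-place votes: Yellow 15, Teal 30, Green 28. Teal and Green advance.
Runoff: Teal is ranked above Green on 30 ballots, Green above Teal on 43.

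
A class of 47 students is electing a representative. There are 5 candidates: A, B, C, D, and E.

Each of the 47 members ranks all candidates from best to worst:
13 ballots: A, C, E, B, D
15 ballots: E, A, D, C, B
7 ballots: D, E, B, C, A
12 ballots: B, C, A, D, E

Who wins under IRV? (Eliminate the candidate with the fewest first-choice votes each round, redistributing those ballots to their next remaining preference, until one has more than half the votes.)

A

Round 1: A 13, B 12, C 0, D 7, E 15. C eliminated.
Round 2: A 13, B 12, D 7, E 15. D eliminated.
Round 3: A 13, B 12, E 22. B eliminated.
Round 4: A 25, E 22. A has a majority (≥24).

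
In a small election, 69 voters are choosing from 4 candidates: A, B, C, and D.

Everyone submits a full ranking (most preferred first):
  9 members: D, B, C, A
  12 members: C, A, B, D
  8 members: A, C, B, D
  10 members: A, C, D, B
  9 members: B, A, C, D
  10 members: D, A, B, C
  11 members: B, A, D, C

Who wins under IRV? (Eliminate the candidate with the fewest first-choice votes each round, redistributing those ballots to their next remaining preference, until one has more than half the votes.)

A

Round 1: A 18, B 20, C 12, D 19. C eliminated.
Round 2: A 30, B 20, D 19. D eliminated.
Round 3: A 40, B 29. A has a majority (≥35).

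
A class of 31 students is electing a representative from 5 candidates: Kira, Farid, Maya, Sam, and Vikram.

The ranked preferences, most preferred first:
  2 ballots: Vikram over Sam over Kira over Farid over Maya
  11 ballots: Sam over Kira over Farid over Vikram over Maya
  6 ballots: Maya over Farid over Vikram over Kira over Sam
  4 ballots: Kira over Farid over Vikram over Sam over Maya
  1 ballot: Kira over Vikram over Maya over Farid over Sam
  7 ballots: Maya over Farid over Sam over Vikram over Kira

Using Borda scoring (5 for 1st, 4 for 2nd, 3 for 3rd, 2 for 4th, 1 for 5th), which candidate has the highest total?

Kira: 2×3 + 11×4 + 6×2 + 4×5 + 1×5 + 7×1 = 94
Farid: 2×2 + 11×3 + 6×4 + 4×4 + 1×2 + 7×4 = 107
Maya: 2×1 + 11×1 + 6×5 + 4×1 + 1×3 + 7×5 = 85
Sam: 2×4 + 11×5 + 6×1 + 4×2 + 1×1 + 7×3 = 99
Vikram: 2×5 + 11×2 + 6×3 + 4×3 + 1×4 + 7×2 = 80

Farid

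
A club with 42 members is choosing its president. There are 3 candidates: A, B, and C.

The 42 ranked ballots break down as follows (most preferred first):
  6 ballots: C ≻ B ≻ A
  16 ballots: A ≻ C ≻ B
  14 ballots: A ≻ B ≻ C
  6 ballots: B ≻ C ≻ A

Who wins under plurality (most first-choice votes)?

First-place votes: A 30, B 6, C 6.

A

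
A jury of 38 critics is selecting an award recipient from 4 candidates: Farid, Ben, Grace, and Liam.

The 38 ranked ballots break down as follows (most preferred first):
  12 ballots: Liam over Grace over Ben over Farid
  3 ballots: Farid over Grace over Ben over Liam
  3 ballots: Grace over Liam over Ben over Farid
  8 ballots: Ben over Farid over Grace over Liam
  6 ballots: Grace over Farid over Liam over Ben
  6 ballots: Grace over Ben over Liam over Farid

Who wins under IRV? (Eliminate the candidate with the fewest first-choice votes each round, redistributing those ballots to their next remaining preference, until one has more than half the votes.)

Round 1: Farid 3, Ben 8, Grace 15, Liam 12. Farid eliminated.
Round 2: Ben 8, Grace 18, Liam 12. Ben eliminated.
Round 3: Grace 26, Liam 12. Grace has a majority (≥20).

Grace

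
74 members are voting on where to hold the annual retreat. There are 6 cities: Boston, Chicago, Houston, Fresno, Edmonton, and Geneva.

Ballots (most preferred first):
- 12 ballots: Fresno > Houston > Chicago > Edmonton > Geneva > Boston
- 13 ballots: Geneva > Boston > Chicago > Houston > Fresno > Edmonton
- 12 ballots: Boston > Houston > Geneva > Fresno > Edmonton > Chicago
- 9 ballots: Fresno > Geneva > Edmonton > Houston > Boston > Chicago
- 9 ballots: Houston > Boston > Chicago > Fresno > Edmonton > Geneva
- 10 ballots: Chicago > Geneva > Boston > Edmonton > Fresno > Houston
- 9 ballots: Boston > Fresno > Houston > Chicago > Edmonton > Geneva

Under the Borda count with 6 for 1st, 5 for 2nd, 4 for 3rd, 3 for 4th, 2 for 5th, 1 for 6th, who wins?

Boston

Boston: 12×1 + 13×5 + 12×6 + 9×2 + 9×5 + 10×4 + 9×6 = 306
Chicago: 12×4 + 13×4 + 12×1 + 9×1 + 9×4 + 10×6 + 9×3 = 244
Houston: 12×5 + 13×3 + 12×5 + 9×3 + 9×6 + 10×1 + 9×4 = 286
Fresno: 12×6 + 13×2 + 12×3 + 9×6 + 9×3 + 10×2 + 9×5 = 280
Edmonton: 12×3 + 13×1 + 12×2 + 9×4 + 9×2 + 10×3 + 9×2 = 175
Geneva: 12×2 + 13×6 + 12×4 + 9×5 + 9×1 + 10×5 + 9×1 = 263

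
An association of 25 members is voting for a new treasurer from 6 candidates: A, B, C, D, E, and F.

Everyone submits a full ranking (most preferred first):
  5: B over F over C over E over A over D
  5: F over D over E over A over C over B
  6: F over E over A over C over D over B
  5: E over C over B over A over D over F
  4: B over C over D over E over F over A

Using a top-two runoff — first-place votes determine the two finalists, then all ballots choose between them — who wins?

Round 1 first-place votes: A 0, B 9, C 0, D 0, E 5, F 11. F and B advance.
Runoff: F is ranked above B on 11 ballots, B above F on 14.

B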